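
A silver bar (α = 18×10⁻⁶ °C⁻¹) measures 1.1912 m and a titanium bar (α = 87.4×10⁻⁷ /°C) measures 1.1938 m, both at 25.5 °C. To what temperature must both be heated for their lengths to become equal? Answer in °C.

Equal length when α₁L₁ΔT − α₂L₂ΔT = L₂ − L₁ = 2.60×10⁻³ m
α₁L₁ = 2.14416×10⁻⁵, α₂L₂ = 1.0433812×10⁻⁵ → Δ(αL) = 1.1007788×10⁻⁵ m/K
ΔT = 2.60×10⁻³ / 1.1007788×10⁻⁵ = 236.196 K, so T = 25.5 + 236.196 = 261.696 °C

T = 261.7 °C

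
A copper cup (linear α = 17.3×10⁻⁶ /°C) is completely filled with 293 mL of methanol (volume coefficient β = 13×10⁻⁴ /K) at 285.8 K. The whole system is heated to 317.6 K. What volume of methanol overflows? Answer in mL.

11.6 mL

The cup also expands: β_container ≈ 3α = 5.19×10⁻⁵ /K
Net overflow = V₀(β_liq − 3α_cont)ΔT
β − 3α = 1.30×10⁻³ − 5.19×10⁻⁵ = 1.2481×10⁻³ /K; ΔT = 31.8 K
ΔV = 293 × 1.2481×10⁻³ × 31.8 = 11.6 mL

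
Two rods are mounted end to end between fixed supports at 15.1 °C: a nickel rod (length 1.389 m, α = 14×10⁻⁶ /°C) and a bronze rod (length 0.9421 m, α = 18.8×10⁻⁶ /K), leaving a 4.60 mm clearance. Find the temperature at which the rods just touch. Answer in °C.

T = 139 °C

Gap closes when ΔL₁ + ΔL₂ = 4.60 mm = 4.60×10⁻³ m
(α₁L₁ + α₂L₂)ΔT = g
α₁L₁ + α₂L₂ = 14×10⁻⁶×1.389 + 18.8×10⁻⁶×0.9421 = 3.715748×10⁻⁵ m/K
ΔT = 4.60×10⁻³ / 3.715748×10⁻⁵ = 123.80 K
T = 15.1 + 123.80 = 138.90 °C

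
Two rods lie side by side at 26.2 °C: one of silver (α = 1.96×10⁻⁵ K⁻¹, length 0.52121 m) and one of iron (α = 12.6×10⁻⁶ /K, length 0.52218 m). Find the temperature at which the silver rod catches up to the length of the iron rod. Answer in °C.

T = 293.0 °C

Equal length when α₁L₁ΔT − α₂L₂ΔT = L₂ − L₁ = 9.70×10⁻⁴ m
α₁L₁ = 1.0215716×10⁻⁵, α₂L₂ = 6.579468×10⁻⁶ → Δ(αL) = 3.636248×10⁻⁶ m/K
ΔT = 9.70×10⁻⁴ / 3.636248×10⁻⁶ = 266.758 K, so T = 26.2 + 266.758 = 292.958 °C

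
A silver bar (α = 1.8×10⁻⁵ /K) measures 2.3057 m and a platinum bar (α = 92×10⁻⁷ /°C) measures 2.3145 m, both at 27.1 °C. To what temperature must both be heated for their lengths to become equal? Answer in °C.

T = 462.5 °C

Equal length when α₁L₁ΔT − α₂L₂ΔT = L₂ − L₁ = 8.80×10⁻³ m
α₁L₁ = 4.15026×10⁻⁵, α₂L₂ = 2.12934×10⁻⁵ → Δ(αL) = 2.02092×10⁻⁵ m/K
ΔT = 8.80×10⁻³ / 2.02092×10⁻⁵ = 435.445 K, so T = 27.1 + 435.445 = 462.545 °C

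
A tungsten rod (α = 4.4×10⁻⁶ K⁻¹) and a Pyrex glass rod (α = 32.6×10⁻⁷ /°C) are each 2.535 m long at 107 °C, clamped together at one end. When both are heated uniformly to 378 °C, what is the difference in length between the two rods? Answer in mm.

ΔT = 271 K
tungsten: ΔL = 4.4×10⁻⁶ × 2.535 m × 271 = 3.0227×10⁻³ m = 3.0227 mm
Pyrex glass: ΔL = 32.6×10⁻⁷ × 2.535 m × 271 = 2.2396×10⁻³ m = 2.2396 mm
difference = 3.0227 − 2.2396 = 0.7831 mm

0.783 mm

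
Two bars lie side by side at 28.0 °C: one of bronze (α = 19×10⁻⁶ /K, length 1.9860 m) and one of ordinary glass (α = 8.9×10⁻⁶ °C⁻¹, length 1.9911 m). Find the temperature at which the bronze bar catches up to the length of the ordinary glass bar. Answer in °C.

T = 282.8 °C

L₁(1 + α₁ΔT) = L₂(1 + α₂ΔT) ⇒ ΔT = (L₂ − L₁)/(α₁L₁ − α₂L₂)
L₂ − L₁ = 1.9911 − 1.9860 = 5.10×10⁻³ m
α₁L₁ − α₂L₂ = 19×10⁻⁶×1.9860 − 8.9×10⁻⁶×1.9911 = 2.001321×10⁻⁵ m/K
ΔT = 5.10×10⁻³ / 2.001321×10⁻⁵ = 254.832 K
T = 28.0 + 254.832 = 282.832 °C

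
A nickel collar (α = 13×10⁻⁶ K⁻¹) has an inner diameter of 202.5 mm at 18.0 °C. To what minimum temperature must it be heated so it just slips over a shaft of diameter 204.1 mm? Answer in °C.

Required Δd = 204.1 − 202.5 = 1.6 mm
Δd = αd₀ΔT ⇒ ΔT = Δd/(αd₀) = 1.6 / (13×10⁻⁶ × 202.5) = 607.79 K
T_min = 18.0 + 607.79 = 625.79 °C

T = 626 °C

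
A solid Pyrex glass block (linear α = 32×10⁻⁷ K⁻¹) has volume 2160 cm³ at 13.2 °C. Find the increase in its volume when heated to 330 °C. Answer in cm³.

ΔV = 6.57 cm³

Isotropic solid: β ≈ 3α = 9.6×10⁻⁶ /K; ΔT = 316.8 K
ΔV = 3αV₀ΔT = 3(32×10⁻⁷)(2160)(316.8) = 6.57 cm³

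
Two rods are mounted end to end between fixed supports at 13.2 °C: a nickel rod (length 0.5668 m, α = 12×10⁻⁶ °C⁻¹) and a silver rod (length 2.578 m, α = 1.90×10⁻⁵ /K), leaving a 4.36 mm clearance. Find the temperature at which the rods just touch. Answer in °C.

α₁L₁ = 6.8016×10⁻⁶ m/K, α₂L₂ = 4.8982×10⁻⁵ m/K → total 5.57836×10⁻⁵ m/K
ΔT = g/(α₁L₁+α₂L₂) = 4.36×10⁻³ / 5.57836×10⁻⁵ = 78.159 K
T = 13.2 + 78.159 = 91.359 °C

T = 91.4 °C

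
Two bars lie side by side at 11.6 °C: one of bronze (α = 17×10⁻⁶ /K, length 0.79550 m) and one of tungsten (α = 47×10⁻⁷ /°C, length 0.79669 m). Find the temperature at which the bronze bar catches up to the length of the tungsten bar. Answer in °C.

T = 133.3 °C

L₁(1 + α₁ΔT) = L₂(1 + α₂ΔT) ⇒ ΔT = (L₂ − L₁)/(α₁L₁ − α₂L₂)
L₂ − L₁ = 0.79669 − 0.79550 = 1.19×10⁻³ m
α₁L₁ − α₂L₂ = 17×10⁻⁶×0.79550 − 47×10⁻⁷×0.79669 = 9.779057×10⁻⁶ m/K
ΔT = 1.19×10⁻³ / 9.779057×10⁻⁶ = 121.689 K
T = 11.6 + 121.689 = 133.289 °C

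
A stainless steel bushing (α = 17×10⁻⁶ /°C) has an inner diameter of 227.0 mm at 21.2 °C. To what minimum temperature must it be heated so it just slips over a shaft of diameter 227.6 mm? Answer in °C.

T = 177 °C

Required Δd = 227.6 − 227.0 = 0.6 mm
Δd = αd₀ΔT ⇒ ΔT = Δd/(αd₀) = 0.6 / (17×10⁻⁶ × 227.0) = 155.48 K
T_min = 21.2 + 155.48 = 176.68 °C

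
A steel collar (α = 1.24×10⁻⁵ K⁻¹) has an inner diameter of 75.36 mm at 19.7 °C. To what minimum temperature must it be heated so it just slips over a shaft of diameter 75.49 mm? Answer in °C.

T = 159 °C

Required Δd = 75.49 − 75.36 = 0.13 mm
Δd = αd₀ΔT ⇒ ΔT = Δd/(αd₀) = 0.13 / (1.24×10⁻⁵ × 75.36) = 139.12 K
T_min = 19.7 + 139.12 = 158.82 °C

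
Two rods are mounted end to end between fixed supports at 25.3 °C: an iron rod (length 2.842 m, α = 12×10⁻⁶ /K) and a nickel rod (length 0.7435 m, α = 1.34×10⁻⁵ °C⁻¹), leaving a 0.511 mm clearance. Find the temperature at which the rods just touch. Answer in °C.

T = 36.9 °C

α₁L₁ = 3.4104×10⁻⁵ m/K, α₂L₂ = 9.9629×10⁻⁶ m/K → total 4.40669×10⁻⁵ m/K
ΔT = g/(α₁L₁+α₂L₂) = 5.11×10⁻⁴ / 4.40669×10⁻⁵ = 11.596 K
T = 25.3 + 11.596 = 36.896 °C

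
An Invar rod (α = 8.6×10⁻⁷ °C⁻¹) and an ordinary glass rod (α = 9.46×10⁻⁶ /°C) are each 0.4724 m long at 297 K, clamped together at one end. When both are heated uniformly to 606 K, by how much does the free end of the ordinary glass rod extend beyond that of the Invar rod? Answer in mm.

1.26 mm

ΔT = 309 K
Invar: ΔL = 8.6×10⁻⁷ × 0.4724 m × 309 = 1.2554×10⁻⁴ m = 0.12554 mm
ordinary glass: ΔL = 9.46×10⁻⁶ × 0.4724 m × 309 = 1.3809×10⁻³ m = 1.3809 mm
difference = 1.3809 − 0.12554 = 1.25536 mm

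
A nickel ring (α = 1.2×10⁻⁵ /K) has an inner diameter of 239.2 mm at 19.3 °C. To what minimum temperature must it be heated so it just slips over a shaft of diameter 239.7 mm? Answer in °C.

T = 193 °C

Required Δd = 239.7 − 239.2 = 0.5 mm
Δd = αd₀ΔT ⇒ ΔT = Δd/(αd₀) = 0.5 / (1.2×10⁻⁵ × 239.2) = 174.19 K
T_min = 19.3 + 174.19 = 193.49 °C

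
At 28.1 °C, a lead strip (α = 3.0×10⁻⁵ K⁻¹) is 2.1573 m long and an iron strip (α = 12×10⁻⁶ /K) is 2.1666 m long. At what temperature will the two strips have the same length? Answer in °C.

Equal length when α₁L₁ΔT − α₂L₂ΔT = L₂ − L₁ = 9.30×10⁻³ m
α₁L₁ = 6.4719×10⁻⁵, α₂L₂ = 2.59992×10⁻⁵ → Δ(αL) = 3.87198×10⁻⁵ m/K
ΔT = 9.30×10⁻³ / 3.87198×10⁻⁵ = 240.187 K, so T = 28.1 + 240.187 = 268.287 °C

T = 268.3 °C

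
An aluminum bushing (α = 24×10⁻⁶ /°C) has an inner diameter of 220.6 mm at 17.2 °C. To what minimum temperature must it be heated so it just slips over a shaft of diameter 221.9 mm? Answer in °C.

T = 263 °C

Required Δd = 221.9 − 220.6 = 1.3 mm
Δd = αd₀ΔT ⇒ ΔT = Δd/(αd₀) = 1.3 / (24×10⁻⁶ × 220.6) = 245.54 K
T_min = 17.2 + 245.54 = 262.74 °C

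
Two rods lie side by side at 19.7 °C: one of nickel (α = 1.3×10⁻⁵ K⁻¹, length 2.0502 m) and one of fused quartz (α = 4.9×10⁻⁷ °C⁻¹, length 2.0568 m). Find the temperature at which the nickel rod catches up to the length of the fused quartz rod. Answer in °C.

L₁(1 + α₁ΔT) = L₂(1 + α₂ΔT) ⇒ ΔT = (L₂ − L₁)/(α₁L₁ − α₂L₂)
L₂ − L₁ = 2.0568 − 2.0502 = 6.60×10⁻³ m
α₁L₁ − α₂L₂ = 1.3×10⁻⁵×2.0502 − 4.9×10⁻⁷×2.0568 = 2.5644768×10⁻⁵ m/K
ΔT = 6.60×10⁻³ / 2.5644768×10⁻⁵ = 257.362 K
T = 19.7 + 257.362 = 277.062 °C

T = 277.1 °C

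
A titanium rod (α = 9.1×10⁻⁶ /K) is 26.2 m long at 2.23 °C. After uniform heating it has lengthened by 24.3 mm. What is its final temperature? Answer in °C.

T = 104 °C

ΔL = αL₀ΔT ⇒ ΔT = ΔL / (αL₀)
ΔT = 24.3×10⁻³ m / (9.1×10⁻⁶ × 26.2 m) = 101.92 K
T = 2.23 + 101.92 = 104.15 °C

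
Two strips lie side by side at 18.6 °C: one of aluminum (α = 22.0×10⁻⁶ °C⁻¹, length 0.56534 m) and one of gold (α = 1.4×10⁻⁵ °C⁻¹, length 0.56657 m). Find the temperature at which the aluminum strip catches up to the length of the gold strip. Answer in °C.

T = 291.6 °C

Equal length when α₁L₁ΔT − α₂L₂ΔT = L₂ − L₁ = 1.23×10⁻³ m
α₁L₁ = 1.243748×10⁻⁵, α₂L₂ = 7.93198×10⁻⁶ → Δ(αL) = 4.5055×10⁻⁶ m/K
ΔT = 1.23×10⁻³ / 4.5055×10⁻⁶ = 273.000 K, so T = 18.6 + 273.000 = 291.600 °C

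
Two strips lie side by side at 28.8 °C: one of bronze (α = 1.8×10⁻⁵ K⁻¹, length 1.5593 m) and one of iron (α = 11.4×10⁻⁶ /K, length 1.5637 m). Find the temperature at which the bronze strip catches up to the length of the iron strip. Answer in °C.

T = 458.4 °C

L₁(1 + α₁ΔT) = L₂(1 + α₂ΔT) ⇒ ΔT = (L₂ − L₁)/(α₁L₁ − α₂L₂)
L₂ − L₁ = 1.5637 − 1.5593 = 4.40×10⁻³ m
α₁L₁ − α₂L₂ = 1.8×10⁻⁵×1.5593 − 11.4×10⁻⁶×1.5637 = 1.024122×10⁻⁵ m/K
ΔT = 4.40×10⁻³ / 1.024122×10⁻⁵ = 429.636 K
T = 28.8 + 429.636 = 458.436 °C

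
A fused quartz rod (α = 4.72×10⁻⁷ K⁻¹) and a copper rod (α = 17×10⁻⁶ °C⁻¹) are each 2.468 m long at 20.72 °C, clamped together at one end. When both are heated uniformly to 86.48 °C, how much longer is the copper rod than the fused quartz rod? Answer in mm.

ΔT = 65.76 K
fused quartz: ΔL = 4.72×10⁻⁷ × 2.468 m × 65.76 = 7.6604×10⁻⁵ m = 0.076604 mm
copper: ΔL = 17×10⁻⁶ × 2.468 m × 65.76 = 2.7590×10⁻³ m = 2.7590 mm
difference = 2.7590 − 0.076604 = 2.682396 mm

2.68 mm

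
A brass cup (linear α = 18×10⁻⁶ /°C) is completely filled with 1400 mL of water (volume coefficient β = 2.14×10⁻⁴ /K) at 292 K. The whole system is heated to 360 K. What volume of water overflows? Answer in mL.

15.2 mL

The cup also expands: β_container ≈ 3α = 5.4×10⁻⁵ /K
Net overflow = V₀(β_liq − 3α_cont)ΔT
β − 3α = 2.14×10⁻⁴ − 5.4×10⁻⁵ = 1.60×10⁻⁴ /K; ΔT = 68 K
ΔV = 1400 × 1.60×10⁻⁴ × 68 = 15.2 mL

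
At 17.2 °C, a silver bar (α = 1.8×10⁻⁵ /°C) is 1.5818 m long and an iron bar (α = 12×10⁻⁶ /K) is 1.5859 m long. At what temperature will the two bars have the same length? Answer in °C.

T = 451.4 °C

Equal length when α₁L₁ΔT − α₂L₂ΔT = L₂ − L₁ = 4.10×10⁻³ m
α₁L₁ = 2.84724×10⁻⁵, α₂L₂ = 1.90308×10⁻⁵ → Δ(αL) = 9.4416×10⁻⁶ m/K
ΔT = 4.10×10⁻³ / 9.4416×10⁻⁶ = 434.248 K, so T = 17.2 + 434.248 = 451.448 °C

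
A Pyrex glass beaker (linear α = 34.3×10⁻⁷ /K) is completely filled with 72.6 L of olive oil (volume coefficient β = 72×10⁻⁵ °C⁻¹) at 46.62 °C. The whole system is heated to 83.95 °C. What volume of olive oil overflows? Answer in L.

1.92 L

The beaker also expands: β_container ≈ 3α = 1.029×10⁻⁵ /K
Net overflow = V₀(β_liq − 3α_cont)ΔT
β − 3α = 7.20×10⁻⁴ − 1.029×10⁻⁵ = 7.0971×10⁻⁴ /K; ΔT = 37.33 K
ΔV = 72.6 × 7.0971×10⁻⁴ × 37.33 = 1.92 L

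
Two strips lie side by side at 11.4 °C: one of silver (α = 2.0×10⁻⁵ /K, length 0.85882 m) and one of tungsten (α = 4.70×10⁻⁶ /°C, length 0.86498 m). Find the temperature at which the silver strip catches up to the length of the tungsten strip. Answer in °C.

T = 481.2 °C

L₁(1 + α₁ΔT) = L₂(1 + α₂ΔT) ⇒ ΔT = (L₂ − L₁)/(α₁L₁ − α₂L₂)
L₂ − L₁ = 0.86498 − 0.85882 = 6.16×10⁻³ m
α₁L₁ − α₂L₂ = 2.0×10⁻⁵×0.85882 − 4.70×10⁻⁶×0.86498 = 1.3110994×10⁻⁵ m/K
ΔT = 6.16×10⁻³ / 1.3110994×10⁻⁵ = 469.835 K
T = 11.4 + 469.835 = 481.235 °C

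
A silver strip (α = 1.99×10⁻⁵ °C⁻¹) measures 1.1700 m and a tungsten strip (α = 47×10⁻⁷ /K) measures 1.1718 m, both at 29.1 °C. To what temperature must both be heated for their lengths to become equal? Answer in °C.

L₁(1 + α₁ΔT) = L₂(1 + α₂ΔT) ⇒ ΔT = (L₂ − L₁)/(α₁L₁ − α₂L₂)
L₂ − L₁ = 1.1718 − 1.1700 = 1.80×10⁻³ m
α₁L₁ − α₂L₂ = 1.99×10⁻⁵×1.1700 − 47×10⁻⁷×1.1718 = 1.777554×10⁻⁵ m/K
ΔT = 1.80×10⁻³ / 1.777554×10⁻⁵ = 101.263 K
T = 29.1 + 101.263 = 130.363 °C

T = 130.4 °C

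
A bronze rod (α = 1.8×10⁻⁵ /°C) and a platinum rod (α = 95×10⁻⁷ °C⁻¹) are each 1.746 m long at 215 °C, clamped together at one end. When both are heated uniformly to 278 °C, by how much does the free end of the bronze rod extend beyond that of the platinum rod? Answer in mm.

0.935 mm

ΔT = 63 K
bronze: ΔL = 1.8×10⁻⁵ × 1.746 m × 63 = 1.9800×10⁻³ m = 1.9800 mm
platinum: ΔL = 95×10⁻⁷ × 1.746 m × 63 = 1.0450×10⁻³ m = 1.0450 mm
difference = 1.9800 − 1.0450 = 0.935 mm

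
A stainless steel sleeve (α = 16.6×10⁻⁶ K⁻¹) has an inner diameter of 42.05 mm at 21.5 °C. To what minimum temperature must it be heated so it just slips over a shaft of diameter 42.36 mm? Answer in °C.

Required Δd = 42.36 − 42.05 = 0.31 mm
Δd = αd₀ΔT ⇒ ΔT = Δd/(αd₀) = 0.31 / (16.6×10⁻⁶ × 42.05) = 444.11 K
T_min = 21.5 + 444.11 = 465.61 °C

T = 466 °C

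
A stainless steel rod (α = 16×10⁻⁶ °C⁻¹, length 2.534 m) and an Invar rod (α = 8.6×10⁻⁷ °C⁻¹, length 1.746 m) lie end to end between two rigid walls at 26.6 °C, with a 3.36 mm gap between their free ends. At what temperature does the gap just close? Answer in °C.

Gap closes when ΔL₁ + ΔL₂ = 3.36 mm = 3.36×10⁻³ m
(α₁L₁ + α₂L₂)ΔT = g
α₁L₁ + α₂L₂ = 16×10⁻⁶×2.534 + 8.6×10⁻⁷×1.746 = 4.204556×10⁻⁵ m/K
ΔT = 3.36×10⁻³ / 4.204556×10⁻⁵ = 79.91 K
T = 26.6 + 79.91 = 106.51 °C

T = 107 °C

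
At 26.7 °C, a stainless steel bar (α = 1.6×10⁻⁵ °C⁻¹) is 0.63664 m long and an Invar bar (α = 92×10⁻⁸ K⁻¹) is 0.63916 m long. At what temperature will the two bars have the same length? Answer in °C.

T = 289.2 °C

Equal length when α₁L₁ΔT − α₂L₂ΔT = L₂ − L₁ = 2.52×10⁻³ m
α₁L₁ = 1.018624×10⁻⁵, α₂L₂ = 5.880272×10⁻⁷ → Δ(αL) = 9.5982128×10⁻⁶ m/K
ΔT = 2.52×10⁻³ / 9.5982128×10⁻⁶ = 262.549 K, so T = 26.7 + 262.549 = 289.249 °C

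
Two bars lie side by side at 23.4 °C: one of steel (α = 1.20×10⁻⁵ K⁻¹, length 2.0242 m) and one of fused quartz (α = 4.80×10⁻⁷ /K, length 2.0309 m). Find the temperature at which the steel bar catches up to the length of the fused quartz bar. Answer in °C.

T = 310.8 °C

L₁(1 + α₁ΔT) = L₂(1 + α₂ΔT) ⇒ ΔT = (L₂ − L₁)/(α₁L₁ − α₂L₂)
L₂ − L₁ = 2.0309 − 2.0242 = 6.70×10⁻³ m
α₁L₁ − α₂L₂ = 1.20×10⁻⁵×2.0242 − 4.80×10⁻⁷×2.0309 = 2.3315568×10⁻⁵ m/K
ΔT = 6.70×10⁻³ / 2.3315568×10⁻⁵ = 287.362 K
T = 23.4 + 287.362 = 310.762 °C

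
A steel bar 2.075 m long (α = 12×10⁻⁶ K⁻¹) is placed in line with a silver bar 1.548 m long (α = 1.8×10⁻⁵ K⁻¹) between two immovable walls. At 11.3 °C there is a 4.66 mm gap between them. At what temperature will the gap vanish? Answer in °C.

T = 99.6 °C

Gap closes when ΔL₁ + ΔL₂ = 4.66 mm = 4.66×10⁻³ m
(α₁L₁ + α₂L₂)ΔT = g
α₁L₁ + α₂L₂ = 12×10⁻⁶×2.075 + 1.8×10⁻⁵×1.548 = 5.2764×10⁻⁵ m/K
ΔT = 4.66×10⁻³ / 5.2764×10⁻⁵ = 88.318 K
T = 11.3 + 88.318 = 99.618 °C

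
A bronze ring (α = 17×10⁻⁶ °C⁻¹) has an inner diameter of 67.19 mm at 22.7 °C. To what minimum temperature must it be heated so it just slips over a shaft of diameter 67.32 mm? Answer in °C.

Required Δd = 67.32 − 67.19 = 0.13 mm
Δd = αd₀ΔT ⇒ ΔT = Δd/(αd₀) = 0.13 / (17×10⁻⁶ × 67.19) = 113.81 K
T_min = 22.7 + 113.81 = 136.51 °C

T = 137 °C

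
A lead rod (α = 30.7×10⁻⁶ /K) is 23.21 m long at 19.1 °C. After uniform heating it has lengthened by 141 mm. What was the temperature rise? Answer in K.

ΔL = αL₀ΔT ⇒ ΔT = ΔL / (αL₀)
ΔT = 141×10⁻³ m / (30.7×10⁻⁶ × 23.21 m) = 197.88 K

ΔT = 198 K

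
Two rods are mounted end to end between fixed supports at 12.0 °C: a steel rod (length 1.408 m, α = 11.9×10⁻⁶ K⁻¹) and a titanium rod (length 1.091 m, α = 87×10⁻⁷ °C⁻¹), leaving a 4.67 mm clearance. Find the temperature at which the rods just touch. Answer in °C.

T = 190 °C

α₁L₁ = 1.67552×10⁻⁵ m/K, α₂L₂ = 9.4917×10⁻⁶ m/K → total 2.62469×10⁻⁵ m/K
ΔT = g/(α₁L₁+α₂L₂) = 4.67×10⁻³ / 2.62469×10⁻⁵ = 177.93 K
T = 12.0 + 177.93 = 189.93 °C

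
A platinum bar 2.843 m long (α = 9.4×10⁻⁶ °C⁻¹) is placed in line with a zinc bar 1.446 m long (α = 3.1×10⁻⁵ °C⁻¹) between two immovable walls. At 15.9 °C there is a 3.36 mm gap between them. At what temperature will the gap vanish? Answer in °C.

T = 62.9 °C

Gap closes when ΔL₁ + ΔL₂ = 3.36 mm = 3.36×10⁻³ m
(α₁L₁ + α₂L₂)ΔT = g
α₁L₁ + α₂L₂ = 9.4×10⁻⁶×2.843 + 3.1×10⁻⁵×1.446 = 7.15502×10⁻⁵ m/K
ΔT = 3.36×10⁻³ / 7.15502×10⁻⁵ = 46.960 K
T = 15.9 + 46.960 = 62.860 °C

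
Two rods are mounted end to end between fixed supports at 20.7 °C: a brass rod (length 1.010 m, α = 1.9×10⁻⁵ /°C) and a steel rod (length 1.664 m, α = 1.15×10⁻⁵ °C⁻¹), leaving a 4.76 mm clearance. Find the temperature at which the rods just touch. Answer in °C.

T = 145 °C

Gap closes when ΔL₁ + ΔL₂ = 4.76 mm = 4.76×10⁻³ m
(α₁L₁ + α₂L₂)ΔT = g
α₁L₁ + α₂L₂ = 1.9×10⁻⁵×1.010 + 1.15×10⁻⁵×1.664 = 3.8326×10⁻⁵ m/K
ΔT = 4.76×10⁻³ / 3.8326×10⁻⁵ = 124.20 K
T = 20.7 + 124.20 = 144.90 °C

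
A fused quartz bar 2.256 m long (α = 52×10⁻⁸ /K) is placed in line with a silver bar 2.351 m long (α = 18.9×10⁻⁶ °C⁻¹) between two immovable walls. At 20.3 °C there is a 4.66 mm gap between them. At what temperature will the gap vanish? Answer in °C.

T = 122 °C

α₁L₁ = 1.17312×10⁻⁶ m/K, α₂L₂ = 4.44339×10⁻⁵ m/K → total 4.560702×10⁻⁵ m/K
ΔT = g/(α₁L₁+α₂L₂) = 4.66×10⁻³ / 4.560702×10⁻⁵ = 102.18 K
T = 20.3 + 102.18 = 122.48 °C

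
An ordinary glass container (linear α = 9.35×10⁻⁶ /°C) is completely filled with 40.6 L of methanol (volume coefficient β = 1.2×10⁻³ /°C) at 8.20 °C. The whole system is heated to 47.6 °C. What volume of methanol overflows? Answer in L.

The container also expands: β_container ≈ 3α = 2.805×10⁻⁵ /K
Net overflow = V₀(β_liq − 3α_cont)ΔT
β − 3α = 1.20×10⁻³ − 2.805×10⁻⁵ = 1.17195×10⁻³ /K; ΔT = 39.40 K
ΔV = 40.6 × 1.17195×10⁻³ × 39.40 = 1.87 L

1.87 L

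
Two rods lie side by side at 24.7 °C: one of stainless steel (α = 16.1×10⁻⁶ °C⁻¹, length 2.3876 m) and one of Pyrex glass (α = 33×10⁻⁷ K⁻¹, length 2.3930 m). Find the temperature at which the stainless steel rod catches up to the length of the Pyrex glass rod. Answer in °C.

T = 201.5 °C

L₁(1 + α₁ΔT) = L₂(1 + α₂ΔT) ⇒ ΔT = (L₂ − L₁)/(α₁L₁ − α₂L₂)
L₂ − L₁ = 2.3930 − 2.3876 = 5.40×10⁻³ m
α₁L₁ − α₂L₂ = 16.1×10⁻⁶×2.3876 − 33×10⁻⁷×2.3930 = 3.054346×10⁻⁵ m/K
ΔT = 5.40×10⁻³ / 3.054346×10⁻⁵ = 176.797 K
T = 24.7 + 176.797 = 201.497 °C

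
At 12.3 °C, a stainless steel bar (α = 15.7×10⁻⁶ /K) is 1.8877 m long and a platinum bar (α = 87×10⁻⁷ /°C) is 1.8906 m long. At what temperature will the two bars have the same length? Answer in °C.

L₁(1 + α₁ΔT) = L₂(1 + α₂ΔT) ⇒ ΔT = (L₂ − L₁)/(α₁L₁ − α₂L₂)
L₂ − L₁ = 1.8906 − 1.8877 = 2.90×10⁻³ m
α₁L₁ − α₂L₂ = 15.7×10⁻⁶×1.8877 − 87×10⁻⁷×1.8906 = 1.318867×10⁻⁵ m/K
ΔT = 2.90×10⁻³ / 1.318867×10⁻⁵ = 219.886 K
T = 12.3 + 219.886 = 232.186 °C

T = 232.2 °C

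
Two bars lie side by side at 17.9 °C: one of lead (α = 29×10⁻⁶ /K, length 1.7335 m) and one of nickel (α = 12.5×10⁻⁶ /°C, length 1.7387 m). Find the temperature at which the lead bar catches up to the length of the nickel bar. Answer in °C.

T = 200.1 °C

L₁(1 + α₁ΔT) = L₂(1 + α₂ΔT) ⇒ ΔT = (L₂ − L₁)/(α₁L₁ − α₂L₂)
L₂ − L₁ = 1.7387 − 1.7335 = 5.20×10⁻³ m
α₁L₁ − α₂L₂ = 29×10⁻⁶×1.7335 − 12.5×10⁻⁶×1.7387 = 2.853775×10⁻⁵ m/K
ΔT = 5.20×10⁻³ / 2.853775×10⁻⁵ = 182.215 K
T = 17.9 + 182.215 = 200.115 °C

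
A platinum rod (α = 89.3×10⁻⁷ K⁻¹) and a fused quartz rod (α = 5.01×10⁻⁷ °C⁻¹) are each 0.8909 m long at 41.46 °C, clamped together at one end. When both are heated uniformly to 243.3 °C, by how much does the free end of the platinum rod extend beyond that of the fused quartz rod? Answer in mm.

ΔT = 201.84 K
platinum: ΔL = 89.3×10⁻⁷ × 0.8909 m × 201.84 = 1.6058×10⁻³ m = 1.6058 mm
fused quartz: ΔL = 5.01×10⁻⁷ × 0.8909 m × 201.84 = 9.0089×10⁻⁵ m = 0.090089 mm
difference = 1.6058 − 0.090089 = 1.515711 mm

1.52 mm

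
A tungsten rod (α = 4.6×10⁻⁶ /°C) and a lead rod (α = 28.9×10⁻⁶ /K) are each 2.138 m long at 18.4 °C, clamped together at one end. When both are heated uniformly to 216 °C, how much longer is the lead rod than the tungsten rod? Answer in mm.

10.3 mm

ΔT = 197.6 K
tungsten: ΔL = 4.6×10⁻⁶ × 2.138 m × 197.6 = 1.9434×10⁻³ m = 1.9434 mm
lead: ΔL = 28.9×10⁻⁶ × 2.138 m × 197.6 = 1.2209×10⁻² m = 12.209 mm
difference = 12.209 − 1.9434 = 10.2656 mm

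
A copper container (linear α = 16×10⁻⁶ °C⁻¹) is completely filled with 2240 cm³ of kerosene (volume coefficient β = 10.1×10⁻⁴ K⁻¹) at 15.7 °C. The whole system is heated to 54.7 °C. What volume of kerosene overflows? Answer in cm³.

84.0 cm³

The container also expands: β_container ≈ 3α = 4.8×10⁻⁵ /K
Net overflow = V₀(β_liq − 3α_cont)ΔT
β − 3α = 1.01×10⁻³ − 4.8×10⁻⁵ = 9.62×10⁻⁴ /K; ΔT = 39.0 K
ΔV = 2240 × 9.62×10⁻⁴ × 39.0 = 84.0 cm³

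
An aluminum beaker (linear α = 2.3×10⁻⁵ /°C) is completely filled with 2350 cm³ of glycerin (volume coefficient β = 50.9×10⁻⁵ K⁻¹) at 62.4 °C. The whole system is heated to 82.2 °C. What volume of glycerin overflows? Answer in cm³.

20.5 cm³

The beaker also expands: β_container ≈ 3α = 6.9×10⁻⁵ /K
Net overflow = V₀(β_liq − 3α_cont)ΔT
β − 3α = 5.09×10⁻⁴ − 6.9×10⁻⁵ = 4.40×10⁻⁴ /K; ΔT = 19.8 K
ΔV = 2350 × 4.40×10⁻⁴ × 19.8 = 20.5 cm³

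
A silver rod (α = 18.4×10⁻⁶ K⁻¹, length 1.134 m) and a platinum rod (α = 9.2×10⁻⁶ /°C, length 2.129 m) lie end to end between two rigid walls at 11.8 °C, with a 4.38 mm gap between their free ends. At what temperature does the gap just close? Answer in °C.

Gap closes when ΔL₁ + ΔL₂ = 4.38 mm = 4.38×10⁻³ m
(α₁L₁ + α₂L₂)ΔT = g
α₁L₁ + α₂L₂ = 18.4×10⁻⁶×1.134 + 9.2×10⁻⁶×2.129 = 4.04524×10⁻⁵ m/K
ΔT = 4.38×10⁻³ / 4.04524×10⁻⁵ = 108.28 K
T = 11.8 + 108.28 = 120.08 °C

T = 120 °C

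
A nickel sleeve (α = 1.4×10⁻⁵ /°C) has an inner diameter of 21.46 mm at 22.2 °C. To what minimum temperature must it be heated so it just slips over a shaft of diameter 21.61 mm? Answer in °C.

Required Δd = 21.61 − 21.46 = 0.15 mm
Δd = αd₀ΔT ⇒ ΔT = Δd/(αd₀) = 0.15 / (1.4×10⁻⁵ × 21.46) = 499.27 K
T_min = 22.2 + 499.27 = 521.47 °C

T = 521 °C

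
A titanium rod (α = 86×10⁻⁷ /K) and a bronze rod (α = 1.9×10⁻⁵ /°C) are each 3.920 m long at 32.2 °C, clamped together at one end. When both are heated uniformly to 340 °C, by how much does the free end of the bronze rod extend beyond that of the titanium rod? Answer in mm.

ΔT = 307.8 K
titanium: ΔL = 86×10⁻⁷ × 3.920 m × 307.8 = 1.0377×10⁻² m = 10.377 mm
bronze: ΔL = 1.9×10⁻⁵ × 3.920 m × 307.8 = 2.2925×10⁻² m = 22.925 mm
difference = 22.925 − 10.377 = 12.548 mm

12.5 mm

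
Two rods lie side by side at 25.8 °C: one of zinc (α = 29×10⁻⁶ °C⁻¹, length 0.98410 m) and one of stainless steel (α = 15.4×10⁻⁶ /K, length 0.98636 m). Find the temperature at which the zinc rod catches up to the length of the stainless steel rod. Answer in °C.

Equal length when α₁L₁ΔT − α₂L₂ΔT = L₂ − L₁ = 2.26×10⁻³ m
α₁L₁ = 2.85389×10⁻⁵, α₂L₂ = 1.5189944×10⁻⁵ → Δ(αL) = 1.3348956×10⁻⁵ m/K
ΔT = 2.26×10⁻³ / 1.3348956×10⁻⁵ = 169.302 K, so T = 25.8 + 169.302 = 195.102 °C

T = 195.1 °C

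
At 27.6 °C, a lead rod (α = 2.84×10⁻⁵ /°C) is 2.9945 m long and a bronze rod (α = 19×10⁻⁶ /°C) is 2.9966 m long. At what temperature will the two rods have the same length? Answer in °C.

L₁(1 + α₁ΔT) = L₂(1 + α₂ΔT) ⇒ ΔT = (L₂ − L₁)/(α₁L₁ − α₂L₂)
L₂ − L₁ = 2.9966 − 2.9945 = 2.10×10⁻³ m
α₁L₁ − α₂L₂ = 2.84×10⁻⁵×2.9945 − 19×10⁻⁶×2.9966 = 2.81084×10⁻⁵ m/K
ΔT = 2.10×10⁻³ / 2.81084×10⁻⁵ = 74.711 K
T = 27.6 + 74.711 = 102.311 °C

T = 102.3 °C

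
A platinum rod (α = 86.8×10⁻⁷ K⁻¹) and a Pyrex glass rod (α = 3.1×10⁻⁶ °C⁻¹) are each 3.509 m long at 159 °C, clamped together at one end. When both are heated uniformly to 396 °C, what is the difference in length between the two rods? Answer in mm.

ΔT = 237 K
platinum: ΔL = 86.8×10⁻⁷ × 3.509 m × 237 = 7.2186×10⁻³ m = 7.2186 mm
Pyrex glass: ΔL = 3.1×10⁻⁶ × 3.509 m × 237 = 2.5781×10⁻³ m = 2.5781 mm
difference = 7.2186 − 2.5781 = 4.6405 mm

4.64 mm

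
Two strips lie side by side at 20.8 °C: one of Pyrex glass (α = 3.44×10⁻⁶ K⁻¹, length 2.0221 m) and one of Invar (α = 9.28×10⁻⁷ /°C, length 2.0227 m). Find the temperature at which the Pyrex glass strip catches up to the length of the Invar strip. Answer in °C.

L₁(1 + α₁ΔT) = L₂(1 + α₂ΔT) ⇒ ΔT = (L₂ − L₁)/(α₁L₁ − α₂L₂)
L₂ − L₁ = 2.0227 − 2.0221 = 6.00×10⁻⁴ m
α₁L₁ − α₂L₂ = 3.44×10⁻⁶×2.0221 − 9.28×10⁻⁷×2.0227 = 5.0789584×10⁻⁶ m/K
ΔT = 6.00×10⁻⁴ / 5.0789584×10⁻⁶ = 118.134 K
T = 20.8 + 118.134 = 138.934 °C

T = 138.9 °C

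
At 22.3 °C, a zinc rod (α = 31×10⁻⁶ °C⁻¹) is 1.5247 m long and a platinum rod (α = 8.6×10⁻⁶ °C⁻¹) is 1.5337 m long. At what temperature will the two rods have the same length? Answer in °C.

Equal length when α₁L₁ΔT − α₂L₂ΔT = L₂ − L₁ = 9.00×10⁻³ m
α₁L₁ = 4.72657×10⁻⁵, α₂L₂ = 1.318982×10⁻⁵ → Δ(αL) = 3.407588×10⁻⁵ m/K
ΔT = 9.00×10⁻³ / 3.407588×10⁻⁵ = 264.116 K, so T = 22.3 + 264.116 = 286.416 °C

T = 286.4 °C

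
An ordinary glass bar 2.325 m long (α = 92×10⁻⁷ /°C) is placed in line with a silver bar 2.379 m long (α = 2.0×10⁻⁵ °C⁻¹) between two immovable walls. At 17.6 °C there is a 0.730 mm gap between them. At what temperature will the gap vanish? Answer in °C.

T = 28.2 °C

α₁L₁ = 2.139×10⁻⁵ m/K, α₂L₂ = 4.758×10⁻⁵ m/K → total 6.897×10⁻⁵ m/K
ΔT = g/(α₁L₁+α₂L₂) = 7.30×10⁻⁴ / 6.897×10⁻⁵ = 10.584 K
T = 17.6 + 10.584 = 28.184 °C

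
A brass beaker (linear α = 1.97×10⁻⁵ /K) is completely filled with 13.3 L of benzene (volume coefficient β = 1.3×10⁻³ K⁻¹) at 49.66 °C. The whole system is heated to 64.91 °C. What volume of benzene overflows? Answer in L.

The beaker also expands: β_container ≈ 3α = 5.91×10⁻⁵ /K
Net overflow = V₀(β_liq − 3α_cont)ΔT
β − 3α = 1.30×10⁻³ − 5.91×10⁻⁵ = 1.2409×10⁻³ /K; ΔT = 15.25 K
ΔV = 13.3 × 1.2409×10⁻³ × 15.25 = 0.252 L

0.252 L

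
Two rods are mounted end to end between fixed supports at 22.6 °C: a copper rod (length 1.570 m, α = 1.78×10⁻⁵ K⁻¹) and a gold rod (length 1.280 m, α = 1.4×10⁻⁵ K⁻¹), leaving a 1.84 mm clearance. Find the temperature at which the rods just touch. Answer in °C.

T = 62.7 °C

α₁L₁ = 2.7946×10⁻⁵ m/K, α₂L₂ = 1.792×10⁻⁵ m/K → total 4.5866×10⁻⁵ m/K
ΔT = g/(α₁L₁+α₂L₂) = 1.84×10⁻³ / 4.5866×10⁻⁵ = 40.117 K
T = 22.6 + 40.117 = 62.717 °C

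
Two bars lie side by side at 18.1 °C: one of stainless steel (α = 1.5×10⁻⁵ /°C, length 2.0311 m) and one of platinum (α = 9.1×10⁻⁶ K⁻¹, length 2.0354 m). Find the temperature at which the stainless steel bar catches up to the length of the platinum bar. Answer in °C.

L₁(1 + α₁ΔT) = L₂(1 + α₂ΔT) ⇒ ΔT = (L₂ − L₁)/(α₁L₁ − α₂L₂)
L₂ − L₁ = 2.0354 − 2.0311 = 4.30×10⁻³ m
α₁L₁ − α₂L₂ = 1.5×10⁻⁵×2.0311 − 9.1×10⁻⁶×2.0354 = 1.194436×10⁻⁵ m/K
ΔT = 4.30×10⁻³ / 1.194436×10⁻⁵ = 360.003 K
T = 18.1 + 360.003 = 378.103 °C

T = 378.1 °C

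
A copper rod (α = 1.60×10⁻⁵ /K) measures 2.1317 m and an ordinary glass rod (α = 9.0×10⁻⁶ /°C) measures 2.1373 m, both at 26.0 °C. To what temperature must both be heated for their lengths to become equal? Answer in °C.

T = 402.6 °C

Equal length when α₁L₁ΔT − α₂L₂ΔT = L₂ − L₁ = 5.60×10⁻³ m
α₁L₁ = 3.41072×10⁻⁵, α₂L₂ = 1.92357×10⁻⁵ → Δ(αL) = 1.48715×10⁻⁵ m/K
ΔT = 5.60×10⁻³ / 1.48715×10⁻⁵ = 376.559 K, so T = 26.0 + 376.559 = 402.559 °C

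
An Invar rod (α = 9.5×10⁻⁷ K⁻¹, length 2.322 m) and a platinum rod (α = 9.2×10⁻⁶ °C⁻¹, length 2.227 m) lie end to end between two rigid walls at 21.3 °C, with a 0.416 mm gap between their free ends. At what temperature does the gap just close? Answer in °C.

T = 39.6 °C

Gap closes when ΔL₁ + ΔL₂ = 0.416 mm = 4.16×10⁻⁴ m
(α₁L₁ + α₂L₂)ΔT = g
α₁L₁ + α₂L₂ = 9.5×10⁻⁷×2.322 + 9.2×10⁻⁶×2.227 = 2.26943×10⁻⁵ m/K
ΔT = 4.16×10⁻⁴ / 2.26943×10⁻⁵ = 18.331 K
T = 21.3 + 18.331 = 39.631 °C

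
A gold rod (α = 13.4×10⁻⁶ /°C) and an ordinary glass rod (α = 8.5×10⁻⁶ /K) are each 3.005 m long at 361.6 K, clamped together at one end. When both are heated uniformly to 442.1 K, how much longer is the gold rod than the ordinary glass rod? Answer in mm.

ΔT = 80.5 K
gold: ΔL = 13.4×10⁻⁶ × 3.005 m × 80.5 = 3.2415×10⁻³ m = 3.2415 mm
ordinary glass: ΔL = 8.5×10⁻⁶ × 3.005 m × 80.5 = 2.0562×10⁻³ m = 2.0562 mm
difference = 3.2415 − 2.0562 = 1.1853 mm

1.19 mm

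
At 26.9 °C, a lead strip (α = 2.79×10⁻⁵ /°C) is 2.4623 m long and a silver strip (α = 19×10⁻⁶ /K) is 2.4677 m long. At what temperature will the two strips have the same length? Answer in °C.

Equal length when α₁L₁ΔT − α₂L₂ΔT = L₂ − L₁ = 5.40×10⁻³ m
α₁L₁ = 6.869817×10⁻⁵, α₂L₂ = 4.68863×10⁻⁵ → Δ(αL) = 2.181187×10⁻⁵ m/K
ΔT = 5.40×10⁻³ / 2.181187×10⁻⁵ = 247.572 K, so T = 26.9 + 247.572 = 274.472 °C

T = 274.5 °C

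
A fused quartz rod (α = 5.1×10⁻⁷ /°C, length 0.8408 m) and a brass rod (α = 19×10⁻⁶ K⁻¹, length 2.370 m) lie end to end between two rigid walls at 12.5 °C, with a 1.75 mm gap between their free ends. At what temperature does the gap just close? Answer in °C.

α₁L₁ = 4.28808×10⁻⁷ m/K, α₂L₂ = 4.503×10⁻⁵ m/K → total 4.5458808×10⁻⁵ m/K
ΔT = g/(α₁L₁+α₂L₂) = 1.75×10⁻³ / 4.5458808×10⁻⁵ = 38.496 K
T = 12.5 + 38.496 = 50.996 °C

T = 51.0 °C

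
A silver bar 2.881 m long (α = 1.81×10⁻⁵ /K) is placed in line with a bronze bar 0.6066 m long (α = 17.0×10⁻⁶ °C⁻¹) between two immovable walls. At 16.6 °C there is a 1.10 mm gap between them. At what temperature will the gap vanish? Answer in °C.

T = 34.2 °C

Gap closes when ΔL₁ + ΔL₂ = 1.10 mm = 1.10×10⁻³ m
(α₁L₁ + α₂L₂)ΔT = g
α₁L₁ + α₂L₂ = 1.81×10⁻⁵×2.881 + 17.0×10⁻⁶×0.6066 = 6.24583×10⁻⁵ m/K
ΔT = 1.10×10⁻³ / 6.24583×10⁻⁵ = 17.612 K
T = 16.6 + 17.612 = 34.212 °C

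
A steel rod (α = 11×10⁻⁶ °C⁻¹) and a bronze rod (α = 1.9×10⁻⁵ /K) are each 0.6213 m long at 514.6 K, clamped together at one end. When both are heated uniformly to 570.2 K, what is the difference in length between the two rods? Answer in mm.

0.276 mm

ΔT = 55.6 K
steel: ΔL = 11×10⁻⁶ × 0.6213 m × 55.6 = 3.7999×10⁻⁴ m = 0.37999 mm
bronze: ΔL = 1.9×10⁻⁵ × 0.6213 m × 55.6 = 6.5634×10⁻⁴ m = 0.65634 mm
difference = 0.65634 − 0.37999 = 0.27635 mm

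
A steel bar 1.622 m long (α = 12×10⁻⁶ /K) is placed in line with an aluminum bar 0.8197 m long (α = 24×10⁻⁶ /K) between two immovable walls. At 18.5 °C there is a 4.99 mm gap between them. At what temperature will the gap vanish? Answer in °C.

Gap closes when ΔL₁ + ΔL₂ = 4.99 mm = 4.99×10⁻³ m
(α₁L₁ + α₂L₂)ΔT = g
α₁L₁ + α₂L₂ = 12×10⁻⁶×1.622 + 24×10⁻⁶×0.8197 = 3.91368×10⁻⁵ m/K
ΔT = 4.99×10⁻³ / 3.91368×10⁻⁵ = 127.50 K
T = 18.5 + 127.50 = 146.00 °C

T = 146 °C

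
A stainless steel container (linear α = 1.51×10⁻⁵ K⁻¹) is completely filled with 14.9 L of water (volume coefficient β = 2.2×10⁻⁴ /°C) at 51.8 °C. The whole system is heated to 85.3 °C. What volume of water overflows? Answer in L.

0.0872 L

The container also expands: β_container ≈ 3α = 4.53×10⁻⁵ /K
Net overflow = V₀(β_liq − 3α_cont)ΔT
β − 3α = 2.20×10⁻⁴ − 4.53×10⁻⁵ = 1.747×10⁻⁴ /K; ΔT = 33.5 K
ΔV = 14.9 × 1.747×10⁻⁴ × 33.5 = 0.0872 L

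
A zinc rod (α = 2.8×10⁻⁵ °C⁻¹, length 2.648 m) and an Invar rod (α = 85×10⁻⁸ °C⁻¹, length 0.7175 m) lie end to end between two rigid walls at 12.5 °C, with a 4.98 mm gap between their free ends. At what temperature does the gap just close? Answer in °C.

T = 79.1 °C

α₁L₁ = 7.4144×10⁻⁵ m/K, α₂L₂ = 6.09875×10⁻⁷ m/K → total 7.4753875×10⁻⁵ m/K
ΔT = g/(α₁L₁+α₂L₂) = 4.98×10⁻³ / 7.4753875×10⁻⁵ = 66.619 K
T = 12.5 + 66.619 = 79.119 °C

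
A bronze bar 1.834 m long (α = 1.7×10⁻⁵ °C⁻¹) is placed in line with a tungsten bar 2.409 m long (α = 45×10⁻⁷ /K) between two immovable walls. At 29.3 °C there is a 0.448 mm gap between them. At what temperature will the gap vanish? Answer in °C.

T = 40.0 °C

α₁L₁ = 3.1178×10⁻⁵ m/K, α₂L₂ = 1.08405×10⁻⁵ m/K → total 4.20185×10⁻⁵ m/K
ΔT = g/(α₁L₁+α₂L₂) = 4.48×10⁻⁴ / 4.20185×10⁻⁵ = 10.662 K
T = 29.3 + 10.662 = 39.962 °C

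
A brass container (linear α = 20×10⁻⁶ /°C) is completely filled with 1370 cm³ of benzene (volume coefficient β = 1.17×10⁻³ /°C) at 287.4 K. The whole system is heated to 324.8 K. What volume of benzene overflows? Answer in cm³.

56.9 cm³

The container also expands: β_container ≈ 3α = 6.0×10⁻⁵ /K
Net overflow = V₀(β_liq − 3α_cont)ΔT
β − 3α = 1.17×10⁻³ − 6.0×10⁻⁵ = 1.11×10⁻³ /K; ΔT = 37.4 K
ΔV = 1370 × 1.11×10⁻³ × 37.4 = 56.9 cm³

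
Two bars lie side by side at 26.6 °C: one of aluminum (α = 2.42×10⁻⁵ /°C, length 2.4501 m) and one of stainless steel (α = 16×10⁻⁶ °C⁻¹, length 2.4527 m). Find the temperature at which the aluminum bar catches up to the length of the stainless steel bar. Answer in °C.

Equal length when α₁L₁ΔT − α₂L₂ΔT = L₂ − L₁ = 2.60×10⁻³ m
α₁L₁ = 5.929242×10⁻⁵, α₂L₂ = 3.92432×10⁻⁵ → Δ(αL) = 2.004922×10⁻⁵ m/K
ΔT = 2.60×10⁻³ / 2.004922×10⁻⁵ = 129.681 K, so T = 26.6 + 129.681 = 156.281 °C

T = 156.3 °C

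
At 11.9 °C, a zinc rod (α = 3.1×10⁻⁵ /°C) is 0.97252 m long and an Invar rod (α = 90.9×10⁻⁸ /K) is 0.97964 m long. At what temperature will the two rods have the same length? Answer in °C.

T = 255.3 °C

L₁(1 + α₁ΔT) = L₂(1 + α₂ΔT) ⇒ ΔT = (L₂ − L₁)/(α₁L₁ − α₂L₂)
L₂ − L₁ = 0.97964 − 0.97252 = 7.12×10⁻³ m
α₁L₁ − α₂L₂ = 3.1×10⁻⁵×0.97252 − 90.9×10⁻⁸×0.97964 = 2.925762724×10⁻⁵ m/K
ΔT = 7.12×10⁻³ / 2.925762724×10⁻⁵ = 243.355 K
T = 11.9 + 243.355 = 255.255 °C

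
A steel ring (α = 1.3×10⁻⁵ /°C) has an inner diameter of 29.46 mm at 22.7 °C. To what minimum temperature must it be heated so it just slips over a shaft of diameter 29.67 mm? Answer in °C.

Required Δd = 29.67 − 29.46 = 0.21 mm
Δd = αd₀ΔT ⇒ ΔT = Δd/(αd₀) = 0.21 / (1.3×10⁻⁵ × 29.46) = 548.33 K
T_min = 22.7 + 548.33 = 571.03 °C

T = 571 °C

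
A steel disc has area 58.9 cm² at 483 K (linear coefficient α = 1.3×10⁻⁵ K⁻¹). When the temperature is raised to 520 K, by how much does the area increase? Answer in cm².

Area coefficient ≈ 2α; |ΔT| = 37 K
ΔA = 2αA₀ΔT = 2(1.3×10⁻⁵)(58.9)(37) = 0.0567 cm²

ΔA = 0.0567 cm²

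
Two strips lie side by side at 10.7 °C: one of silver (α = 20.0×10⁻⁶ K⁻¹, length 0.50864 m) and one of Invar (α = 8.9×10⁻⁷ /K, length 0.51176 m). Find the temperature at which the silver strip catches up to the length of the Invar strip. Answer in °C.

T = 331.8 °C

L₁(1 + α₁ΔT) = L₂(1 + α₂ΔT) ⇒ ΔT = (L₂ − L₁)/(α₁L₁ − α₂L₂)
L₂ − L₁ = 0.51176 − 0.50864 = 3.12×10⁻³ m
α₁L₁ − α₂L₂ = 20.0×10⁻⁶×0.50864 − 8.9×10⁻⁷×0.51176 = 9.7173336×10⁻⁶ m/K
ΔT = 3.12×10⁻³ / 9.7173336×10⁻⁶ = 321.076 K
T = 10.7 + 321.076 = 331.776 °C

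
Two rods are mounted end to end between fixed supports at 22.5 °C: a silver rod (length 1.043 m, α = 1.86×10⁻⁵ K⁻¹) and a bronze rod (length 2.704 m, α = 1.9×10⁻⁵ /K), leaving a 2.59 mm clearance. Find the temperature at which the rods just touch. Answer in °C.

T = 59.1 °C

α₁L₁ = 1.93998×10⁻⁵ m/K, α₂L₂ = 5.1376×10⁻⁵ m/K → total 7.07758×10⁻⁵ m/K
ΔT = g/(α₁L₁+α₂L₂) = 2.59×10⁻³ / 7.07758×10⁻⁵ = 36.594 K
T = 22.5 + 36.594 = 59.094 °C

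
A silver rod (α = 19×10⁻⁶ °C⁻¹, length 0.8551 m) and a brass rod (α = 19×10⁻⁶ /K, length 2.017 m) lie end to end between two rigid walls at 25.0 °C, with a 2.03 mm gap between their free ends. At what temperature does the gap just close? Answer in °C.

α₁L₁ = 1.62469×10⁻⁵ m/K, α₂L₂ = 3.8323×10⁻⁵ m/K → total 5.45699×10⁻⁵ m/K
ΔT = g/(α₁L₁+α₂L₂) = 2.03×10⁻³ / 5.45699×10⁻⁵ = 37.200 K
T = 25.0 + 37.200 = 62.200 °C

T = 62.2 °C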